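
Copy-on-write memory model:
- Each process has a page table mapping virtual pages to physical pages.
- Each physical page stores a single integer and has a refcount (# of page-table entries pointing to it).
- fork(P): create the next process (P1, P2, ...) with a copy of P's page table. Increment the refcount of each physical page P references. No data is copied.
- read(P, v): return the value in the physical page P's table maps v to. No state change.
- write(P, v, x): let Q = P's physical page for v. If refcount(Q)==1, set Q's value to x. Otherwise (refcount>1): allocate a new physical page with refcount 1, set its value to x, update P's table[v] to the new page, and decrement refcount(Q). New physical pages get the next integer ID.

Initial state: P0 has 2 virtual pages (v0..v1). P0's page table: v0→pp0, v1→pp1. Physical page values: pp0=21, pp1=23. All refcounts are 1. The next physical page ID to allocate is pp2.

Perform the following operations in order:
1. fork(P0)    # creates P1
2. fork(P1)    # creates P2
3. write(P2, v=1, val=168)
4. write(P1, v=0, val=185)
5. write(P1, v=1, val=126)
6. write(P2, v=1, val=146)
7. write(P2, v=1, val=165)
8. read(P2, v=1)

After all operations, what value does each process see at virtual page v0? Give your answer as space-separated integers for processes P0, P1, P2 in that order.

Op 1: fork(P0) -> P1. 2 ppages; refcounts: pp0:2 pp1:2
Op 2: fork(P1) -> P2. 2 ppages; refcounts: pp0:3 pp1:3
Op 3: write(P2, v1, 168). refcount(pp1)=3>1 -> COPY to pp2. 3 ppages; refcounts: pp0:3 pp1:2 pp2:1
Op 4: write(P1, v0, 185). refcount(pp0)=3>1 -> COPY to pp3. 4 ppages; refcounts: pp0:2 pp1:2 pp2:1 pp3:1
Op 5: write(P1, v1, 126). refcount(pp1)=2>1 -> COPY to pp4. 5 ppages; refcounts: pp0:2 pp1:1 pp2:1 pp3:1 pp4:1
Op 6: write(P2, v1, 146). refcount(pp2)=1 -> write in place. 5 ppages; refcounts: pp0:2 pp1:1 pp2:1 pp3:1 pp4:1
Op 7: write(P2, v1, 165). refcount(pp2)=1 -> write in place. 5 ppages; refcounts: pp0:2 pp1:1 pp2:1 pp3:1 pp4:1
Op 8: read(P2, v1) -> 165. No state change.
P0: v0 -> pp0 = 21
P1: v0 -> pp3 = 185
P2: v0 -> pp0 = 21

Answer: 21 185 21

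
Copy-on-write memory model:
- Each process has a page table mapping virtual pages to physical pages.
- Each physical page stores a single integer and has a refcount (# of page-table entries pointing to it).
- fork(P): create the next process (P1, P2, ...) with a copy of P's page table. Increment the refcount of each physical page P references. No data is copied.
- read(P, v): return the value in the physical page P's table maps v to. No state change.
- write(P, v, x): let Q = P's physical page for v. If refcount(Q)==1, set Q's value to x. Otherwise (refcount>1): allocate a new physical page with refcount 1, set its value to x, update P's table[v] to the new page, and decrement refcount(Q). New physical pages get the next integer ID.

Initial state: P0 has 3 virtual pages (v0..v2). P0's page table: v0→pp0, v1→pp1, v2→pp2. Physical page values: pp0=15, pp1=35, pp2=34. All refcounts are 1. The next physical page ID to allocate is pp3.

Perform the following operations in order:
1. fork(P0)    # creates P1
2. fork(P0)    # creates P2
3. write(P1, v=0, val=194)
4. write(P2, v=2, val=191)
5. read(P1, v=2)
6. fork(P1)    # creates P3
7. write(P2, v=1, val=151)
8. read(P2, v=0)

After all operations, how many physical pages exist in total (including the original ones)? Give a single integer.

Answer: 6

Derivation:
Op 1: fork(P0) -> P1. 3 ppages; refcounts: pp0:2 pp1:2 pp2:2
Op 2: fork(P0) -> P2. 3 ppages; refcounts: pp0:3 pp1:3 pp2:3
Op 3: write(P1, v0, 194). refcount(pp0)=3>1 -> COPY to pp3. 4 ppages; refcounts: pp0:2 pp1:3 pp2:3 pp3:1
Op 4: write(P2, v2, 191). refcount(pp2)=3>1 -> COPY to pp4. 5 ppages; refcounts: pp0:2 pp1:3 pp2:2 pp3:1 pp4:1
Op 5: read(P1, v2) -> 34. No state change.
Op 6: fork(P1) -> P3. 5 ppages; refcounts: pp0:2 pp1:4 pp2:3 pp3:2 pp4:1
Op 7: write(P2, v1, 151). refcount(pp1)=4>1 -> COPY to pp5. 6 ppages; refcounts: pp0:2 pp1:3 pp2:3 pp3:2 pp4:1 pp5:1
Op 8: read(P2, v0) -> 15. No state change.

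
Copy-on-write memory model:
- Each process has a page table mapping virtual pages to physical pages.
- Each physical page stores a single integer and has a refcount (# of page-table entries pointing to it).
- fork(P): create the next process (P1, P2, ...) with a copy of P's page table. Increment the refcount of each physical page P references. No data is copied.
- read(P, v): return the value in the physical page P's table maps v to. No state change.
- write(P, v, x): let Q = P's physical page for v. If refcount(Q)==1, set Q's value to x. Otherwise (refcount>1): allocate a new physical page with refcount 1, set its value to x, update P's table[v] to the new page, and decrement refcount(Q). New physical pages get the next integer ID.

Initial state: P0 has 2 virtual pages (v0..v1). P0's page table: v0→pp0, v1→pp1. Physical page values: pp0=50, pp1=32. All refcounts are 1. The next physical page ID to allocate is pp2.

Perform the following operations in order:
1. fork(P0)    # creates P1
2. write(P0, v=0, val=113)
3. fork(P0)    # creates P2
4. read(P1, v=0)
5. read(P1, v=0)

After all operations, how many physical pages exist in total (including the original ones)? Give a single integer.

Answer: 3

Derivation:
Op 1: fork(P0) -> P1. 2 ppages; refcounts: pp0:2 pp1:2
Op 2: write(P0, v0, 113). refcount(pp0)=2>1 -> COPY to pp2. 3 ppages; refcounts: pp0:1 pp1:2 pp2:1
Op 3: fork(P0) -> P2. 3 ppages; refcounts: pp0:1 pp1:3 pp2:2
Op 4: read(P1, v0) -> 50. No state change.
Op 5: read(P1, v0) -> 50. No state change.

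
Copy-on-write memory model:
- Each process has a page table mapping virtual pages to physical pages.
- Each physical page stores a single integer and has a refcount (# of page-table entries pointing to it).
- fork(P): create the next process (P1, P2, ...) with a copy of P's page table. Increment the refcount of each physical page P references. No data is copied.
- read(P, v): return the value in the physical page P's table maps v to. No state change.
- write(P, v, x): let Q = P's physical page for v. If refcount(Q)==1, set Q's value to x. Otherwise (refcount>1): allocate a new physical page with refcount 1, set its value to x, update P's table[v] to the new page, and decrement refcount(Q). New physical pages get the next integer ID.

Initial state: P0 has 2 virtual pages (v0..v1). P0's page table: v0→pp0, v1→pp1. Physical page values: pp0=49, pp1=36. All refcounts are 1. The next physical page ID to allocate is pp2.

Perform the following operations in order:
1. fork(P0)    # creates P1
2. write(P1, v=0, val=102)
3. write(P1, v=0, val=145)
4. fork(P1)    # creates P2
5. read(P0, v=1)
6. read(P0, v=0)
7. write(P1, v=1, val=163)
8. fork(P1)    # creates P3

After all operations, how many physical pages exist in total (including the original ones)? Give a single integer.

Answer: 4

Derivation:
Op 1: fork(P0) -> P1. 2 ppages; refcounts: pp0:2 pp1:2
Op 2: write(P1, v0, 102). refcount(pp0)=2>1 -> COPY to pp2. 3 ppages; refcounts: pp0:1 pp1:2 pp2:1
Op 3: write(P1, v0, 145). refcount(pp2)=1 -> write in place. 3 ppages; refcounts: pp0:1 pp1:2 pp2:1
Op 4: fork(P1) -> P2. 3 ppages; refcounts: pp0:1 pp1:3 pp2:2
Op 5: read(P0, v1) -> 36. No state change.
Op 6: read(P0, v0) -> 49. No state change.
Op 7: write(P1, v1, 163). refcount(pp1)=3>1 -> COPY to pp3. 4 ppages; refcounts: pp0:1 pp1:2 pp2:2 pp3:1
Op 8: fork(P1) -> P3. 4 ppages; refcounts: pp0:1 pp1:2 pp2:3 pp3:2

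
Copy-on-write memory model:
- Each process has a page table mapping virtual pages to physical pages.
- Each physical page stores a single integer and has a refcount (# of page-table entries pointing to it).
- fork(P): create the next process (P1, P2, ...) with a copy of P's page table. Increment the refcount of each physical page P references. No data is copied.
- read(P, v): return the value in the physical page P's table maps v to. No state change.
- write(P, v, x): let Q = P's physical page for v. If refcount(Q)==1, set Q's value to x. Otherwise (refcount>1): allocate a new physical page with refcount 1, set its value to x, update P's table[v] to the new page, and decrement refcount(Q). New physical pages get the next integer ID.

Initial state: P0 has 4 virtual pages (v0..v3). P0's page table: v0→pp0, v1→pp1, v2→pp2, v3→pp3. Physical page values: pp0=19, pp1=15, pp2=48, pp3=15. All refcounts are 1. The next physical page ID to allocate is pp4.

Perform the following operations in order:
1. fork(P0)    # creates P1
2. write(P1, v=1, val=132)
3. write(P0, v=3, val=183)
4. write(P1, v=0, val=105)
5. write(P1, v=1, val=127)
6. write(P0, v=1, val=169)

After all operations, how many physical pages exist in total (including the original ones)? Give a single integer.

Answer: 7

Derivation:
Op 1: fork(P0) -> P1. 4 ppages; refcounts: pp0:2 pp1:2 pp2:2 pp3:2
Op 2: write(P1, v1, 132). refcount(pp1)=2>1 -> COPY to pp4. 5 ppages; refcounts: pp0:2 pp1:1 pp2:2 pp3:2 pp4:1
Op 3: write(P0, v3, 183). refcount(pp3)=2>1 -> COPY to pp5. 6 ppages; refcounts: pp0:2 pp1:1 pp2:2 pp3:1 pp4:1 pp5:1
Op 4: write(P1, v0, 105). refcount(pp0)=2>1 -> COPY to pp6. 7 ppages; refcounts: pp0:1 pp1:1 pp2:2 pp3:1 pp4:1 pp5:1 pp6:1
Op 5: write(P1, v1, 127). refcount(pp4)=1 -> write in place. 7 ppages; refcounts: pp0:1 pp1:1 pp2:2 pp3:1 pp4:1 pp5:1 pp6:1
Op 6: write(P0, v1, 169). refcount(pp1)=1 -> write in place. 7 ppages; refcounts: pp0:1 pp1:1 pp2:2 pp3:1 pp4:1 pp5:1 pp6:1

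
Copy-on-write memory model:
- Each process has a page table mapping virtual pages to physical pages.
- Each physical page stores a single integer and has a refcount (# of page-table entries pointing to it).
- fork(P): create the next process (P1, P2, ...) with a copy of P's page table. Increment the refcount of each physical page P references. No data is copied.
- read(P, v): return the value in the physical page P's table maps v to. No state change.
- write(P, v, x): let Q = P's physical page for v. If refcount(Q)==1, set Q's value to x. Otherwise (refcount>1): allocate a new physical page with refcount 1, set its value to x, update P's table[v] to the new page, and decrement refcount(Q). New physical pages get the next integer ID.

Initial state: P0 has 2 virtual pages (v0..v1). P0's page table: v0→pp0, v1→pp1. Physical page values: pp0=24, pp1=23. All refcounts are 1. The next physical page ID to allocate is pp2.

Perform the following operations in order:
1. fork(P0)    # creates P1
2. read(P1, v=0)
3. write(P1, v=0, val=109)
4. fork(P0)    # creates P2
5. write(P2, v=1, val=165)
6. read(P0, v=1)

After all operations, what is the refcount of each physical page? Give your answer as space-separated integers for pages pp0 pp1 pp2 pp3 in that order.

Answer: 2 2 1 1

Derivation:
Op 1: fork(P0) -> P1. 2 ppages; refcounts: pp0:2 pp1:2
Op 2: read(P1, v0) -> 24. No state change.
Op 3: write(P1, v0, 109). refcount(pp0)=2>1 -> COPY to pp2. 3 ppages; refcounts: pp0:1 pp1:2 pp2:1
Op 4: fork(P0) -> P2. 3 ppages; refcounts: pp0:2 pp1:3 pp2:1
Op 5: write(P2, v1, 165). refcount(pp1)=3>1 -> COPY to pp3. 4 ppages; refcounts: pp0:2 pp1:2 pp2:1 pp3:1
Op 6: read(P0, v1) -> 23. No state change.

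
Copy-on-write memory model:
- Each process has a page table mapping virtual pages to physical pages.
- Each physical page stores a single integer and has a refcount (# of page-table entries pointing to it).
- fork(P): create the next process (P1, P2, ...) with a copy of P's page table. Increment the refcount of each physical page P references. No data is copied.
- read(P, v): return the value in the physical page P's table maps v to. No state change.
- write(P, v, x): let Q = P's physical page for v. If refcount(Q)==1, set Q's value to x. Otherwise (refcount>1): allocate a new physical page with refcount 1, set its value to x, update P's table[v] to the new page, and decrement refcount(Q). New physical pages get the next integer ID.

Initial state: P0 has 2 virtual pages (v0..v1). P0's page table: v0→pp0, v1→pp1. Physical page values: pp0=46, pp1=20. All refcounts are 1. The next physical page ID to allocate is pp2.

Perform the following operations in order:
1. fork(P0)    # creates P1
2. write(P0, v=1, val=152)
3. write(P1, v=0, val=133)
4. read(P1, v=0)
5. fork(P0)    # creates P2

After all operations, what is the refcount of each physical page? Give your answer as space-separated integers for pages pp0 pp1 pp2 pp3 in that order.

Op 1: fork(P0) -> P1. 2 ppages; refcounts: pp0:2 pp1:2
Op 2: write(P0, v1, 152). refcount(pp1)=2>1 -> COPY to pp2. 3 ppages; refcounts: pp0:2 pp1:1 pp2:1
Op 3: write(P1, v0, 133). refcount(pp0)=2>1 -> COPY to pp3. 4 ppages; refcounts: pp0:1 pp1:1 pp2:1 pp3:1
Op 4: read(P1, v0) -> 133. No state change.
Op 5: fork(P0) -> P2. 4 ppages; refcounts: pp0:2 pp1:1 pp2:2 pp3:1

Answer: 2 1 2 1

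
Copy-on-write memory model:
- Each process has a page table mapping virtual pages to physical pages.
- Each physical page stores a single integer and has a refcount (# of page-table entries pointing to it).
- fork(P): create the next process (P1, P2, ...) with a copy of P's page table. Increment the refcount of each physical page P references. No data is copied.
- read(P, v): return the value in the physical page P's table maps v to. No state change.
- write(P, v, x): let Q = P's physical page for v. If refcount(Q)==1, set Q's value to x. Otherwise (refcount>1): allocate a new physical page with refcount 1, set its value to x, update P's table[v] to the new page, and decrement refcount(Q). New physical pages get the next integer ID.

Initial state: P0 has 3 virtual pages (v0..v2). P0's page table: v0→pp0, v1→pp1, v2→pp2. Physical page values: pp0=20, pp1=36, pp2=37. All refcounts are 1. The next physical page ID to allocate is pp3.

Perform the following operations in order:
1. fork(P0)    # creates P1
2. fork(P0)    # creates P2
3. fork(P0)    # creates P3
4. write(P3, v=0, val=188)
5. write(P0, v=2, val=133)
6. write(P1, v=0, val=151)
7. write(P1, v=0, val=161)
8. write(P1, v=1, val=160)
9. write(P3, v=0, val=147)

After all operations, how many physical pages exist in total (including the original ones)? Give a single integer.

Answer: 7

Derivation:
Op 1: fork(P0) -> P1. 3 ppages; refcounts: pp0:2 pp1:2 pp2:2
Op 2: fork(P0) -> P2. 3 ppages; refcounts: pp0:3 pp1:3 pp2:3
Op 3: fork(P0) -> P3. 3 ppages; refcounts: pp0:4 pp1:4 pp2:4
Op 4: write(P3, v0, 188). refcount(pp0)=4>1 -> COPY to pp3. 4 ppages; refcounts: pp0:3 pp1:4 pp2:4 pp3:1
Op 5: write(P0, v2, 133). refcount(pp2)=4>1 -> COPY to pp4. 5 ppages; refcounts: pp0:3 pp1:4 pp2:3 pp3:1 pp4:1
Op 6: write(P1, v0, 151). refcount(pp0)=3>1 -> COPY to pp5. 6 ppages; refcounts: pp0:2 pp1:4 pp2:3 pp3:1 pp4:1 pp5:1
Op 7: write(P1, v0, 161). refcount(pp5)=1 -> write in place. 6 ppages; refcounts: pp0:2 pp1:4 pp2:3 pp3:1 pp4:1 pp5:1
Op 8: write(P1, v1, 160). refcount(pp1)=4>1 -> COPY to pp6. 7 ppages; refcounts: pp0:2 pp1:3 pp2:3 pp3:1 pp4:1 pp5:1 pp6:1
Op 9: write(P3, v0, 147). refcount(pp3)=1 -> write in place. 7 ppages; refcounts: pp0:2 pp1:3 pp2:3 pp3:1 pp4:1 pp5:1 pp6:1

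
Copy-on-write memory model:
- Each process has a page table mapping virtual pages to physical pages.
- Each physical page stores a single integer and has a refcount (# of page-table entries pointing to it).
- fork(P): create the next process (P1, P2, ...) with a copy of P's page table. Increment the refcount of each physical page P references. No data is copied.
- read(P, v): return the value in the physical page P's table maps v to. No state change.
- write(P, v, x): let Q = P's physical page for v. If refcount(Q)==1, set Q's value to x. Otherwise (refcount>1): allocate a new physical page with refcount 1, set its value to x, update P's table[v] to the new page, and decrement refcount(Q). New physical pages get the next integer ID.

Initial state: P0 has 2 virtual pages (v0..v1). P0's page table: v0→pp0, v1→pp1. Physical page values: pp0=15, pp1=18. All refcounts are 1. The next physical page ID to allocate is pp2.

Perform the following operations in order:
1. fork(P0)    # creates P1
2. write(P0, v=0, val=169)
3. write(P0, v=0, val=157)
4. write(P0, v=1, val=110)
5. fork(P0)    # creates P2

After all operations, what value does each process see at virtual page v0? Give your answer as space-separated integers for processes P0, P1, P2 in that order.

Answer: 157 15 157

Derivation:
Op 1: fork(P0) -> P1. 2 ppages; refcounts: pp0:2 pp1:2
Op 2: write(P0, v0, 169). refcount(pp0)=2>1 -> COPY to pp2. 3 ppages; refcounts: pp0:1 pp1:2 pp2:1
Op 3: write(P0, v0, 157). refcount(pp2)=1 -> write in place. 3 ppages; refcounts: pp0:1 pp1:2 pp2:1
Op 4: write(P0, v1, 110). refcount(pp1)=2>1 -> COPY to pp3. 4 ppages; refcounts: pp0:1 pp1:1 pp2:1 pp3:1
Op 5: fork(P0) -> P2. 4 ppages; refcounts: pp0:1 pp1:1 pp2:2 pp3:2
P0: v0 -> pp2 = 157
P1: v0 -> pp0 = 15
P2: v0 -> pp2 = 157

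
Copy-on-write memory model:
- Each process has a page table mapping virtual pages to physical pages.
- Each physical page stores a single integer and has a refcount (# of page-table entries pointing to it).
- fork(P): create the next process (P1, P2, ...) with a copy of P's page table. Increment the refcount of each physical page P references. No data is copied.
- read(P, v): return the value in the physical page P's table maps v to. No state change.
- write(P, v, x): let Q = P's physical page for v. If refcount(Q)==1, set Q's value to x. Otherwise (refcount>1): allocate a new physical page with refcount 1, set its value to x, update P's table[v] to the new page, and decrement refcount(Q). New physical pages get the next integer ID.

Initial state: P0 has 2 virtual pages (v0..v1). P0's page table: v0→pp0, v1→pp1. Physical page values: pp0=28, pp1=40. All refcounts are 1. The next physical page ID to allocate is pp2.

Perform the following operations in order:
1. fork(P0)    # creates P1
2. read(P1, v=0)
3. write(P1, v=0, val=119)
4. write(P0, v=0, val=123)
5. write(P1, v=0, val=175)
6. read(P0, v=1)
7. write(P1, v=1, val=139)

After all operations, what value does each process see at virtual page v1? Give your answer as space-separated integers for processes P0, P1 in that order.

Op 1: fork(P0) -> P1. 2 ppages; refcounts: pp0:2 pp1:2
Op 2: read(P1, v0) -> 28. No state change.
Op 3: write(P1, v0, 119). refcount(pp0)=2>1 -> COPY to pp2. 3 ppages; refcounts: pp0:1 pp1:2 pp2:1
Op 4: write(P0, v0, 123). refcount(pp0)=1 -> write in place. 3 ppages; refcounts: pp0:1 pp1:2 pp2:1
Op 5: write(P1, v0, 175). refcount(pp2)=1 -> write in place. 3 ppages; refcounts: pp0:1 pp1:2 pp2:1
Op 6: read(P0, v1) -> 40. No state change.
Op 7: write(P1, v1, 139). refcount(pp1)=2>1 -> COPY to pp3. 4 ppages; refcounts: pp0:1 pp1:1 pp2:1 pp3:1
P0: v1 -> pp1 = 40
P1: v1 -> pp3 = 139

Answer: 40 139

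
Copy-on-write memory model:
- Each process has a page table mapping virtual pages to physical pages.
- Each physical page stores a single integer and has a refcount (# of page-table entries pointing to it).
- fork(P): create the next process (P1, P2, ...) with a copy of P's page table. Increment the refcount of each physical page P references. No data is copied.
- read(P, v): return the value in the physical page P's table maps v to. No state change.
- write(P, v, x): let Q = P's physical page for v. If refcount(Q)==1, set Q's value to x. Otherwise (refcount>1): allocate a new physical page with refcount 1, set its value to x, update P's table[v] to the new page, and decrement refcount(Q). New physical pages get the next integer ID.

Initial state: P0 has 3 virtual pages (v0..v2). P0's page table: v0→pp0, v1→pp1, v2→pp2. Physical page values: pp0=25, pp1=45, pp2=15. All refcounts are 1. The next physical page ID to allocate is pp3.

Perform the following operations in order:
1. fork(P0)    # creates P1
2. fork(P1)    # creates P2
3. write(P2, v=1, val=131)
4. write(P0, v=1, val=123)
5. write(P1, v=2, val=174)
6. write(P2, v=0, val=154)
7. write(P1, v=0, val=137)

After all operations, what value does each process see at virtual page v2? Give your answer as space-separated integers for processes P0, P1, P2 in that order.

Op 1: fork(P0) -> P1. 3 ppages; refcounts: pp0:2 pp1:2 pp2:2
Op 2: fork(P1) -> P2. 3 ppages; refcounts: pp0:3 pp1:3 pp2:3
Op 3: write(P2, v1, 131). refcount(pp1)=3>1 -> COPY to pp3. 4 ppages; refcounts: pp0:3 pp1:2 pp2:3 pp3:1
Op 4: write(P0, v1, 123). refcount(pp1)=2>1 -> COPY to pp4. 5 ppages; refcounts: pp0:3 pp1:1 pp2:3 pp3:1 pp4:1
Op 5: write(P1, v2, 174). refcount(pp2)=3>1 -> COPY to pp5. 6 ppages; refcounts: pp0:3 pp1:1 pp2:2 pp3:1 pp4:1 pp5:1
Op 6: write(P2, v0, 154). refcount(pp0)=3>1 -> COPY to pp6. 7 ppages; refcounts: pp0:2 pp1:1 pp2:2 pp3:1 pp4:1 pp5:1 pp6:1
Op 7: write(P1, v0, 137). refcount(pp0)=2>1 -> COPY to pp7. 8 ppages; refcounts: pp0:1 pp1:1 pp2:2 pp3:1 pp4:1 pp5:1 pp6:1 pp7:1
P0: v2 -> pp2 = 15
P1: v2 -> pp5 = 174
P2: v2 -> pp2 = 15

Answer: 15 174 15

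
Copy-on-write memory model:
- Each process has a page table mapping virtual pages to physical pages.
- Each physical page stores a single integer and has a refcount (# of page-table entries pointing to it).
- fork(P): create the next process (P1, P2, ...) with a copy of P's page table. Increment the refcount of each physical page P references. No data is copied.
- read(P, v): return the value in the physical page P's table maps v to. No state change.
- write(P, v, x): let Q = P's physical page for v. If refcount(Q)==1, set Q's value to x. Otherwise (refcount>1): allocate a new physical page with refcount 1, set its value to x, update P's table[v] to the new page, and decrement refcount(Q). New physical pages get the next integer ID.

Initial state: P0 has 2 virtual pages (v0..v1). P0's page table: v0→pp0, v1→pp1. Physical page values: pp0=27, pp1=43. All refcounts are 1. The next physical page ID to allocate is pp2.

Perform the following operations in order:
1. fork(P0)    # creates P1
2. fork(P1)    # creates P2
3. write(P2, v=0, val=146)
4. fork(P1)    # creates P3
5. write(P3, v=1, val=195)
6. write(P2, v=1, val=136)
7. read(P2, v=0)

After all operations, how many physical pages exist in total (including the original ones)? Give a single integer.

Answer: 5

Derivation:
Op 1: fork(P0) -> P1. 2 ppages; refcounts: pp0:2 pp1:2
Op 2: fork(P1) -> P2. 2 ppages; refcounts: pp0:3 pp1:3
Op 3: write(P2, v0, 146). refcount(pp0)=3>1 -> COPY to pp2. 3 ppages; refcounts: pp0:2 pp1:3 pp2:1
Op 4: fork(P1) -> P3. 3 ppages; refcounts: pp0:3 pp1:4 pp2:1
Op 5: write(P3, v1, 195). refcount(pp1)=4>1 -> COPY to pp3. 4 ppages; refcounts: pp0:3 pp1:3 pp2:1 pp3:1
Op 6: write(P2, v1, 136). refcount(pp1)=3>1 -> COPY to pp4. 5 ppages; refcounts: pp0:3 pp1:2 pp2:1 pp3:1 pp4:1
Op 7: read(P2, v0) -> 146. No state change.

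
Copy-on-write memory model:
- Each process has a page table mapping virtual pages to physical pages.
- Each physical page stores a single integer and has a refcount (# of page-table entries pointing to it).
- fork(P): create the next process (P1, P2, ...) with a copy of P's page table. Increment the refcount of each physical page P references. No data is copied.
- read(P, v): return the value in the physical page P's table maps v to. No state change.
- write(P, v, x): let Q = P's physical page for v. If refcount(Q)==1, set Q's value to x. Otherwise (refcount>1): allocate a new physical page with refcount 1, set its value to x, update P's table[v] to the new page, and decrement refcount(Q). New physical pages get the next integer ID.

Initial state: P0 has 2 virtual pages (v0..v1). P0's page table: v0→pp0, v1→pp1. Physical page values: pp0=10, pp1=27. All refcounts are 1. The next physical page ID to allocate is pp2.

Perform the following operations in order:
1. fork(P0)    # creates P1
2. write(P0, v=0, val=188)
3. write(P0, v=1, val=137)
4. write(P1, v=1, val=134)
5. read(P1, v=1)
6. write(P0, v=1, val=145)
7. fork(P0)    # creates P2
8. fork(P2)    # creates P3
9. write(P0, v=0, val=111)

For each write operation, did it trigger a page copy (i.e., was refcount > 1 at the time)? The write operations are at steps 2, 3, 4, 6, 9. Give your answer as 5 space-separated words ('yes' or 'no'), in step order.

Op 1: fork(P0) -> P1. 2 ppages; refcounts: pp0:2 pp1:2
Op 2: write(P0, v0, 188). refcount(pp0)=2>1 -> COPY to pp2. 3 ppages; refcounts: pp0:1 pp1:2 pp2:1
Op 3: write(P0, v1, 137). refcount(pp1)=2>1 -> COPY to pp3. 4 ppages; refcounts: pp0:1 pp1:1 pp2:1 pp3:1
Op 4: write(P1, v1, 134). refcount(pp1)=1 -> write in place. 4 ppages; refcounts: pp0:1 pp1:1 pp2:1 pp3:1
Op 5: read(P1, v1) -> 134. No state change.
Op 6: write(P0, v1, 145). refcount(pp3)=1 -> write in place. 4 ppages; refcounts: pp0:1 pp1:1 pp2:1 pp3:1
Op 7: fork(P0) -> P2. 4 ppages; refcounts: pp0:1 pp1:1 pp2:2 pp3:2
Op 8: fork(P2) -> P3. 4 ppages; refcounts: pp0:1 pp1:1 pp2:3 pp3:3
Op 9: write(P0, v0, 111). refcount(pp2)=3>1 -> COPY to pp4. 5 ppages; refcounts: pp0:1 pp1:1 pp2:2 pp3:3 pp4:1

yes yes no no yes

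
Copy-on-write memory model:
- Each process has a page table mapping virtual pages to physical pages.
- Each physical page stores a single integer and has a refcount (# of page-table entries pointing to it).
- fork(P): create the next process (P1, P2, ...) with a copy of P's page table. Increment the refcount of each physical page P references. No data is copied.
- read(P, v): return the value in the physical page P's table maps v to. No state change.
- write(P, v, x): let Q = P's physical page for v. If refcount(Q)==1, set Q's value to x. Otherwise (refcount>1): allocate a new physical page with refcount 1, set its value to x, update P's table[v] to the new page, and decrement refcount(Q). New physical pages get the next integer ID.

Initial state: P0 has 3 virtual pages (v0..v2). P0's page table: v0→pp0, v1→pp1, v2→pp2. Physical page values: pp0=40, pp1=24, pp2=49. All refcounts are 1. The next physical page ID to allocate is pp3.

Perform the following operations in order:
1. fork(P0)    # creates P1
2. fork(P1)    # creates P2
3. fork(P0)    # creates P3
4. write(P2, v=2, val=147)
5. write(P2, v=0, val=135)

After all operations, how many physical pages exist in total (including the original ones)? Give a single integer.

Op 1: fork(P0) -> P1. 3 ppages; refcounts: pp0:2 pp1:2 pp2:2
Op 2: fork(P1) -> P2. 3 ppages; refcounts: pp0:3 pp1:3 pp2:3
Op 3: fork(P0) -> P3. 3 ppages; refcounts: pp0:4 pp1:4 pp2:4
Op 4: write(P2, v2, 147). refcount(pp2)=4>1 -> COPY to pp3. 4 ppages; refcounts: pp0:4 pp1:4 pp2:3 pp3:1
Op 5: write(P2, v0, 135). refcount(pp0)=4>1 -> COPY to pp4. 5 ppages; refcounts: pp0:3 pp1:4 pp2:3 pp3:1 pp4:1

Answer: 5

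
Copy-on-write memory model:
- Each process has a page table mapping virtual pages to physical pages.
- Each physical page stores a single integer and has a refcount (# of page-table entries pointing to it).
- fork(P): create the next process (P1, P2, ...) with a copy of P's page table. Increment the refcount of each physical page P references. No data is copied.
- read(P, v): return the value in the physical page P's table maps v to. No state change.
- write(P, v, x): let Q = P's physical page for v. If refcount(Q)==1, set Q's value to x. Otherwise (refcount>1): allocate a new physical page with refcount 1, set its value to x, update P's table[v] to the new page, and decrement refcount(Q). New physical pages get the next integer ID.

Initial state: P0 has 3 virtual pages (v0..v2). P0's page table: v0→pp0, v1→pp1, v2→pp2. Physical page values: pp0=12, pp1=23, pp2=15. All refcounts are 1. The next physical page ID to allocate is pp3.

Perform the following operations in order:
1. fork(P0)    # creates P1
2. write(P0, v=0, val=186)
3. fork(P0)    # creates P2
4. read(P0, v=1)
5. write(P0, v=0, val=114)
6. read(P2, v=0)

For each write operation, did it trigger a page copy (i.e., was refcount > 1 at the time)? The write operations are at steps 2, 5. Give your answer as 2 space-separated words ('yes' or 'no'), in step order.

Op 1: fork(P0) -> P1. 3 ppages; refcounts: pp0:2 pp1:2 pp2:2
Op 2: write(P0, v0, 186). refcount(pp0)=2>1 -> COPY to pp3. 4 ppages; refcounts: pp0:1 pp1:2 pp2:2 pp3:1
Op 3: fork(P0) -> P2. 4 ppages; refcounts: pp0:1 pp1:3 pp2:3 pp3:2
Op 4: read(P0, v1) -> 23. No state change.
Op 5: write(P0, v0, 114). refcount(pp3)=2>1 -> COPY to pp4. 5 ppages; refcounts: pp0:1 pp1:3 pp2:3 pp3:1 pp4:1
Op 6: read(P2, v0) -> 186. No state change.

yes yes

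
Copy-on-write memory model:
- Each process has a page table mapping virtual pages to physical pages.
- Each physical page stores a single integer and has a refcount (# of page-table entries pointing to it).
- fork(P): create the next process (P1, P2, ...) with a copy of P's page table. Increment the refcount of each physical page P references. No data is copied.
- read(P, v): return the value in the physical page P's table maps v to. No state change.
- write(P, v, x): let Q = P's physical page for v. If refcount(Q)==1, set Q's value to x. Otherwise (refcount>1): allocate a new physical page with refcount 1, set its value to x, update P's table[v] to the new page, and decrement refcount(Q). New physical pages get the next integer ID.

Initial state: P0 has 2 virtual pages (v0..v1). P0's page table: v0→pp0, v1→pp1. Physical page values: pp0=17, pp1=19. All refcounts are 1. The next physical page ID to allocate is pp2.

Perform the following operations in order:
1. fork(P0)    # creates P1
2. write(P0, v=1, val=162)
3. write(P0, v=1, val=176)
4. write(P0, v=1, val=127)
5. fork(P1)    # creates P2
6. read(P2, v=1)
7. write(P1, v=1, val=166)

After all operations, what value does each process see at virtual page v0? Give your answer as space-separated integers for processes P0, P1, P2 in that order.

Op 1: fork(P0) -> P1. 2 ppages; refcounts: pp0:2 pp1:2
Op 2: write(P0, v1, 162). refcount(pp1)=2>1 -> COPY to pp2. 3 ppages; refcounts: pp0:2 pp1:1 pp2:1
Op 3: write(P0, v1, 176). refcount(pp2)=1 -> write in place. 3 ppages; refcounts: pp0:2 pp1:1 pp2:1
Op 4: write(P0, v1, 127). refcount(pp2)=1 -> write in place. 3 ppages; refcounts: pp0:2 pp1:1 pp2:1
Op 5: fork(P1) -> P2. 3 ppages; refcounts: pp0:3 pp1:2 pp2:1
Op 6: read(P2, v1) -> 19. No state change.
Op 7: write(P1, v1, 166). refcount(pp1)=2>1 -> COPY to pp3. 4 ppages; refcounts: pp0:3 pp1:1 pp2:1 pp3:1
P0: v0 -> pp0 = 17
P1: v0 -> pp0 = 17
P2: v0 -> pp0 = 17

Answer: 17 17 17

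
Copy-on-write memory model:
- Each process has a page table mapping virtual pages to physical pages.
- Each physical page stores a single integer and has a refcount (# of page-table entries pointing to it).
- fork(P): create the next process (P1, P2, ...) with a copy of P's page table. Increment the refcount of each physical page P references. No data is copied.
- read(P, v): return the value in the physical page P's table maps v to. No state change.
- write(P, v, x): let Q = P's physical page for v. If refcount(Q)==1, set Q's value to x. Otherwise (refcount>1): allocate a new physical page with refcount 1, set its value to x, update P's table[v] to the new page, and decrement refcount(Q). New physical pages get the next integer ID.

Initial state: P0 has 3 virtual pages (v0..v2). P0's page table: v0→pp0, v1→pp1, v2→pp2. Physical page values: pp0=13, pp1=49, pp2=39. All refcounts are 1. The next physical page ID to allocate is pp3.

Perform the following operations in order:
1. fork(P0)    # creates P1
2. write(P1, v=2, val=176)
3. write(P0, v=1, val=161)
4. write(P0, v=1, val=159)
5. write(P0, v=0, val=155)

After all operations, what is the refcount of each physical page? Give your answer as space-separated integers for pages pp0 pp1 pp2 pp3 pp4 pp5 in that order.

Op 1: fork(P0) -> P1. 3 ppages; refcounts: pp0:2 pp1:2 pp2:2
Op 2: write(P1, v2, 176). refcount(pp2)=2>1 -> COPY to pp3. 4 ppages; refcounts: pp0:2 pp1:2 pp2:1 pp3:1
Op 3: write(P0, v1, 161). refcount(pp1)=2>1 -> COPY to pp4. 5 ppages; refcounts: pp0:2 pp1:1 pp2:1 pp3:1 pp4:1
Op 4: write(P0, v1, 159). refcount(pp4)=1 -> write in place. 5 ppages; refcounts: pp0:2 pp1:1 pp2:1 pp3:1 pp4:1
Op 5: write(P0, v0, 155). refcount(pp0)=2>1 -> COPY to pp5. 6 ppages; refcounts: pp0:1 pp1:1 pp2:1 pp3:1 pp4:1 pp5:1

Answer: 1 1 1 1 1 1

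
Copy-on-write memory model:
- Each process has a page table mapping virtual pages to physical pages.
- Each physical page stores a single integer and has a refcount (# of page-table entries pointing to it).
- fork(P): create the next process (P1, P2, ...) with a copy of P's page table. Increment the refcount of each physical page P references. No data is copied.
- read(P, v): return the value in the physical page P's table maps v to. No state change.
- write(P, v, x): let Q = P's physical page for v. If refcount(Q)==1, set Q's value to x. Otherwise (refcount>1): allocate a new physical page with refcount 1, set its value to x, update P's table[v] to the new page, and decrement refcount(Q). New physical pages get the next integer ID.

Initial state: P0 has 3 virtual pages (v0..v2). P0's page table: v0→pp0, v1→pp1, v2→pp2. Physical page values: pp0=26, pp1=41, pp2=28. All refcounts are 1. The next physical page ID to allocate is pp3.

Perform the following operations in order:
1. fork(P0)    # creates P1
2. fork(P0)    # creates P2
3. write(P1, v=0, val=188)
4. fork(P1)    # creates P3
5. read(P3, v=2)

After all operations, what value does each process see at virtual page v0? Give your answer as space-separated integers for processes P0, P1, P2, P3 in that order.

Op 1: fork(P0) -> P1. 3 ppages; refcounts: pp0:2 pp1:2 pp2:2
Op 2: fork(P0) -> P2. 3 ppages; refcounts: pp0:3 pp1:3 pp2:3
Op 3: write(P1, v0, 188). refcount(pp0)=3>1 -> COPY to pp3. 4 ppages; refcounts: pp0:2 pp1:3 pp2:3 pp3:1
Op 4: fork(P1) -> P3. 4 ppages; refcounts: pp0:2 pp1:4 pp2:4 pp3:2
Op 5: read(P3, v2) -> 28. No state change.
P0: v0 -> pp0 = 26
P1: v0 -> pp3 = 188
P2: v0 -> pp0 = 26
P3: v0 -> pp3 = 188

Answer: 26 188 26 188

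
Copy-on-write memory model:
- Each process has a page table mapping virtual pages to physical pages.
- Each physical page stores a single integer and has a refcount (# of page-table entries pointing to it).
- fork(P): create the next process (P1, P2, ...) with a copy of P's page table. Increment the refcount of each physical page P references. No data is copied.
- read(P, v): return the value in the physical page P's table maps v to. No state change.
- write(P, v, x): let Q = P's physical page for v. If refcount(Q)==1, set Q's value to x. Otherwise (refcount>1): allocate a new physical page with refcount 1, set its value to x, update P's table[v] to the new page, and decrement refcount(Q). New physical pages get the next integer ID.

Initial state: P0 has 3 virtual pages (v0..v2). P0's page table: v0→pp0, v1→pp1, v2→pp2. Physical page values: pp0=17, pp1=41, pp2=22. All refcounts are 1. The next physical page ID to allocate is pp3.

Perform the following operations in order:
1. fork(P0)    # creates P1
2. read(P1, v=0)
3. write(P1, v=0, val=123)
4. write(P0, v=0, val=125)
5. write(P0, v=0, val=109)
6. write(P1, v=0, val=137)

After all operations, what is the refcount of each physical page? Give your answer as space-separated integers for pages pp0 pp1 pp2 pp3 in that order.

Answer: 1 2 2 1

Derivation:
Op 1: fork(P0) -> P1. 3 ppages; refcounts: pp0:2 pp1:2 pp2:2
Op 2: read(P1, v0) -> 17. No state change.
Op 3: write(P1, v0, 123). refcount(pp0)=2>1 -> COPY to pp3. 4 ppages; refcounts: pp0:1 pp1:2 pp2:2 pp3:1
Op 4: write(P0, v0, 125). refcount(pp0)=1 -> write in place. 4 ppages; refcounts: pp0:1 pp1:2 pp2:2 pp3:1
Op 5: write(P0, v0, 109). refcount(pp0)=1 -> write in place. 4 ppages; refcounts: pp0:1 pp1:2 pp2:2 pp3:1
Op 6: write(P1, v0, 137). refcount(pp3)=1 -> write in place. 4 ppages; refcounts: pp0:1 pp1:2 pp2:2 pp3:1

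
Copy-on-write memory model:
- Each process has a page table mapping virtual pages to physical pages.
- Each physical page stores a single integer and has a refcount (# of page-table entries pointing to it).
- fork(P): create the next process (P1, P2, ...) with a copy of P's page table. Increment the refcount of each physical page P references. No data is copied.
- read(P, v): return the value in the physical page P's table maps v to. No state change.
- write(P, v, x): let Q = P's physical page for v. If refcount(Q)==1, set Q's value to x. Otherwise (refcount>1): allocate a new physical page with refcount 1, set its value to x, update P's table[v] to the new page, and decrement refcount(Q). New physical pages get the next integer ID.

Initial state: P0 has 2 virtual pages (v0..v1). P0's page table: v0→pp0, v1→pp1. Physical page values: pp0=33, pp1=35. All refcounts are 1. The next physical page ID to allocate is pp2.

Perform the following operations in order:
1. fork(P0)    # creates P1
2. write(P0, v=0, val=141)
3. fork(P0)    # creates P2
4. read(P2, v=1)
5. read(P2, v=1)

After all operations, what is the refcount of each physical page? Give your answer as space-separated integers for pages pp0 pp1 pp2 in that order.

Op 1: fork(P0) -> P1. 2 ppages; refcounts: pp0:2 pp1:2
Op 2: write(P0, v0, 141). refcount(pp0)=2>1 -> COPY to pp2. 3 ppages; refcounts: pp0:1 pp1:2 pp2:1
Op 3: fork(P0) -> P2. 3 ppages; refcounts: pp0:1 pp1:3 pp2:2
Op 4: read(P2, v1) -> 35. No state change.
Op 5: read(P2, v1) -> 35. No state change.

Answer: 1 3 2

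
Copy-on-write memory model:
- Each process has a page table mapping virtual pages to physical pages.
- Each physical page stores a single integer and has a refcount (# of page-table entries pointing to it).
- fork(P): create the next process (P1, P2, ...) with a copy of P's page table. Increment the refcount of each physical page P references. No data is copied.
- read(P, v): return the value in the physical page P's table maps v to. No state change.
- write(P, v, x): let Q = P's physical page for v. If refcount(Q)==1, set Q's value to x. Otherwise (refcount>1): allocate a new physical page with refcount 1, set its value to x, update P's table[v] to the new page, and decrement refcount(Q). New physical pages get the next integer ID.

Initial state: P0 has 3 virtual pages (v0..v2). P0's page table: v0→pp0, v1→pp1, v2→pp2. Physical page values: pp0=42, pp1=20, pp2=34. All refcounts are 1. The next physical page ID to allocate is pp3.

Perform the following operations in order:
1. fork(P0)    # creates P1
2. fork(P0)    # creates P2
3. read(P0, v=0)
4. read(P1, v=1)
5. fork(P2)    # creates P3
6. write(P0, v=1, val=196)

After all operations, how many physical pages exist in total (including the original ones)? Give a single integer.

Op 1: fork(P0) -> P1. 3 ppages; refcounts: pp0:2 pp1:2 pp2:2
Op 2: fork(P0) -> P2. 3 ppages; refcounts: pp0:3 pp1:3 pp2:3
Op 3: read(P0, v0) -> 42. No state change.
Op 4: read(P1, v1) -> 20. No state change.
Op 5: fork(P2) -> P3. 3 ppages; refcounts: pp0:4 pp1:4 pp2:4
Op 6: write(P0, v1, 196). refcount(pp1)=4>1 -> COPY to pp3. 4 ppages; refcounts: pp0:4 pp1:3 pp2:4 pp3:1

Answer: 4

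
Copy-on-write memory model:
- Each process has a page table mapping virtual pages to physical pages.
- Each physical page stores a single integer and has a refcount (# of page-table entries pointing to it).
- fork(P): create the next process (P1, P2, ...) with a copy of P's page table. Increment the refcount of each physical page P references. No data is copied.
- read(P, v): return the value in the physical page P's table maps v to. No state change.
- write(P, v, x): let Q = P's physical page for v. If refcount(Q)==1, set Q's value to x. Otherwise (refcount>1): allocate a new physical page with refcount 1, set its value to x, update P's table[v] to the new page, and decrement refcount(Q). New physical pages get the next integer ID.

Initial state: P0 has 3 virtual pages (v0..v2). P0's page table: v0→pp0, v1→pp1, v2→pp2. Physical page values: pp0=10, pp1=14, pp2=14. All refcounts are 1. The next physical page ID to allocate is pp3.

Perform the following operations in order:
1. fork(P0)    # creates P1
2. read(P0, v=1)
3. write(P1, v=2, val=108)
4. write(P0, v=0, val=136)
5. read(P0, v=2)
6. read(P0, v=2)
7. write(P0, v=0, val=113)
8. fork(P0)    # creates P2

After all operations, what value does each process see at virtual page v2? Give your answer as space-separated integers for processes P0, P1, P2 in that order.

Answer: 14 108 14

Derivation:
Op 1: fork(P0) -> P1. 3 ppages; refcounts: pp0:2 pp1:2 pp2:2
Op 2: read(P0, v1) -> 14. No state change.
Op 3: write(P1, v2, 108). refcount(pp2)=2>1 -> COPY to pp3. 4 ppages; refcounts: pp0:2 pp1:2 pp2:1 pp3:1
Op 4: write(P0, v0, 136). refcount(pp0)=2>1 -> COPY to pp4. 5 ppages; refcounts: pp0:1 pp1:2 pp2:1 pp3:1 pp4:1
Op 5: read(P0, v2) -> 14. No state change.
Op 6: read(P0, v2) -> 14. No state change.
Op 7: write(P0, v0, 113). refcount(pp4)=1 -> write in place. 5 ppages; refcounts: pp0:1 pp1:2 pp2:1 pp3:1 pp4:1
Op 8: fork(P0) -> P2. 5 ppages; refcounts: pp0:1 pp1:3 pp2:2 pp3:1 pp4:2
P0: v2 -> pp2 = 14
P1: v2 -> pp3 = 108
P2: v2 -> pp2 = 14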